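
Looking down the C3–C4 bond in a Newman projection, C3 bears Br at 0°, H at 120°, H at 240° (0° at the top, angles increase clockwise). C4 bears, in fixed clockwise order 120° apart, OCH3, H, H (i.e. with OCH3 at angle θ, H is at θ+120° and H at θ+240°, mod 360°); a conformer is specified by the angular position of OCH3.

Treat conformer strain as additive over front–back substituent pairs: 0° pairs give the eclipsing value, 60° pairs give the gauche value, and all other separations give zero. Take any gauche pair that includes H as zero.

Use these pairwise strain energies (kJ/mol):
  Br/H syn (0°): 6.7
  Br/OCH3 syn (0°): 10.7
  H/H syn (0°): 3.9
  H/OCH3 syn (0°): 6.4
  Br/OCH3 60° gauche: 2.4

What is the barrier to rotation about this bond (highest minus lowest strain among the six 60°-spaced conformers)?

OCH3 at 0° (eclipsed): Br–OCH3 eclipsed, H–H eclipsed, H–H eclipsed; 10.7 + 3.9 + 3.9 = 18.5 kJ/mol.
OCH3 at 60° (staggered): Br–OCH3 gauche; 2.4 = 2.4 kJ/mol.
OCH3 at 120° (eclipsed): Br–H eclipsed, H–OCH3 eclipsed, H–H eclipsed; 6.7 + 6.4 + 3.9 = 17.0 kJ/mol.
OCH3 at 180° (staggered): no non-H gauche contacts → 0.0 kJ/mol.
OCH3 at 240° (eclipsed): Br–H eclipsed, H–H eclipsed, H–OCH3 eclipsed; 6.7 + 3.9 + 6.4 = 17.0 kJ/mol.
OCH3 at 300° (staggered): Br–OCH3 gauche; 2.4 = 2.4 kJ/mol.
Max at 0° (18.5 kJ/mol), min at 180° (0.0 kJ/mol); barrier = 18.5 kJ/mol.

18.5 kJ/mol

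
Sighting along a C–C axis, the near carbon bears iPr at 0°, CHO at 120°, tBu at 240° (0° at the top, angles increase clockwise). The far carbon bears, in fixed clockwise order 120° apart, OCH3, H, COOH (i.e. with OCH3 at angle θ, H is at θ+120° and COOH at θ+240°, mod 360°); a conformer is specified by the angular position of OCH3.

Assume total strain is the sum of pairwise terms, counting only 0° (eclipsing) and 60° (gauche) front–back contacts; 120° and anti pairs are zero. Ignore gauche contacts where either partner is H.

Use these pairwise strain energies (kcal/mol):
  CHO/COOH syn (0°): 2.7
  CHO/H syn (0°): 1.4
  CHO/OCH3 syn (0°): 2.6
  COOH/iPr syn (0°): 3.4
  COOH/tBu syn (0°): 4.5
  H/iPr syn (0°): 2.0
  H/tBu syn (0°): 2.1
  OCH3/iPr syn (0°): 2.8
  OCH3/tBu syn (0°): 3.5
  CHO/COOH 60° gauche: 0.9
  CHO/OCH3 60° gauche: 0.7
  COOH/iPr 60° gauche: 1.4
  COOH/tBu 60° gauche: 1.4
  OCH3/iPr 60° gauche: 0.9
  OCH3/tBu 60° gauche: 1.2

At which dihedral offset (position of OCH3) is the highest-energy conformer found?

OCH3 at 0° (eclipsed): iPr–OCH3 eclipsed, CHO–H eclipsed, tBu–COOH eclipsed; 2.8 + 1.4 + 4.5 = 8.7 kcal/mol.
OCH3 at 60° (staggered): iPr–OCH3 gauche, iPr–COOH gauche, CHO–OCH3 gauche, tBu–COOH gauche; 0.9 + 1.4 + 0.7 + 1.4 = 4.4 kcal/mol.
OCH3 at 120° (eclipsed): iPr–COOH eclipsed, CHO–OCH3 eclipsed, tBu–H eclipsed; 3.4 + 2.6 + 2.1 = 8.1 kcal/mol.
OCH3 at 180° (staggered): iPr–COOH gauche, CHO–OCH3 gauche, CHO–COOH gauche, tBu–OCH3 gauche; 1.4 + 0.7 + 0.9 + 1.2 = 4.2 kcal/mol.
OCH3 at 240° (eclipsed): iPr–H eclipsed, CHO–COOH eclipsed, tBu–OCH3 eclipsed; 2.0 + 2.7 + 3.5 = 8.2 kcal/mol.
OCH3 at 300° (staggered): iPr–OCH3 gauche, CHO–COOH gauche, tBu–OCH3 gauche, tBu–COOH gauche; 0.9 + 0.9 + 1.2 + 1.4 = 4.4 kcal/mol.
The maximum (8.7 kcal/mol) occurs with OCH3 at 0°.

0°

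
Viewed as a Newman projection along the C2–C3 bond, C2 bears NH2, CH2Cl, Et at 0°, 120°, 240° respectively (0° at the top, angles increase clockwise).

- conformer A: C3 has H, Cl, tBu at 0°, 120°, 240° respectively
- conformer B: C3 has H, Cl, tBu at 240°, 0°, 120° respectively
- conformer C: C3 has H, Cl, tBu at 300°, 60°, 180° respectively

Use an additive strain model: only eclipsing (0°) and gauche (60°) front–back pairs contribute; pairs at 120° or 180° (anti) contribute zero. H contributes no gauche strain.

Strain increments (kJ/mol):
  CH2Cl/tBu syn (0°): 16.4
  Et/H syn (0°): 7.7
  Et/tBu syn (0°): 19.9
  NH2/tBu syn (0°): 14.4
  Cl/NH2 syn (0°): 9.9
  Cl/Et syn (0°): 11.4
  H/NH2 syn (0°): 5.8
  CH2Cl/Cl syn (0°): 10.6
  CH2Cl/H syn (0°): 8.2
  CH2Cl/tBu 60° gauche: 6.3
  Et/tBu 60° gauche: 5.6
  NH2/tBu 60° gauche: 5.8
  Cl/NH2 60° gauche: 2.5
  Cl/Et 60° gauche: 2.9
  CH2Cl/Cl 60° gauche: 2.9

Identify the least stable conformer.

A (eclipsed): NH2(0°)/H(0°) eclipsed 5.8; CH2Cl(120°)/Cl(120°) eclipsed 10.6; Et(240°)/tBu(240°) eclipsed 19.9 → 36.3 kJ/mol.
B (eclipsed): NH2(0°)/Cl(0°) eclipsed 9.9; CH2Cl(120°)/tBu(120°) eclipsed 16.4; Et(240°)/H(240°) eclipsed 7.7 → 34.0 kJ/mol.
C (staggered): NH2(0°)/Cl(60°) gauche 2.5; CH2Cl(120°)/Cl(60°) gauche 2.9; CH2Cl(120°)/tBu(180°) gauche 6.3; Et(240°)/tBu(180°) gauche 5.6 → 17.3 kJ/mol.
A has the highest total (36.3 kJ/mol).

A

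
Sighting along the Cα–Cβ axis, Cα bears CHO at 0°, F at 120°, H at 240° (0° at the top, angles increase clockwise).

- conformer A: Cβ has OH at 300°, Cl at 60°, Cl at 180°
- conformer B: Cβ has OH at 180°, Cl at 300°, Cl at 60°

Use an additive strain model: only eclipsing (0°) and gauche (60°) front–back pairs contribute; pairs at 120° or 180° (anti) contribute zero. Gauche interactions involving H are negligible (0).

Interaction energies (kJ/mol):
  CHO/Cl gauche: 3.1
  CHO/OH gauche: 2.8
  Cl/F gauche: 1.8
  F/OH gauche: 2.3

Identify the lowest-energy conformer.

A is staggered. CHO at 0° is gauche with OH at 300° (2.8); CHO at 0° is gauche with Cl at 60° (3.1); F at 120° is gauche with Cl at 60° (1.8); F at 120° is gauche with Cl at 180° (1.8). Total 9.5 kJ/mol.
B is staggered. CHO at 0° is gauche with Cl at 300° (3.1); CHO at 0° is gauche with Cl at 60° (3.1); F at 120° is gauche with OH at 180° (2.3); F at 120° is gauche with Cl at 60° (1.8). Total 10.3 kJ/mol.
A has the lowest total (9.5 kJ/mol).

A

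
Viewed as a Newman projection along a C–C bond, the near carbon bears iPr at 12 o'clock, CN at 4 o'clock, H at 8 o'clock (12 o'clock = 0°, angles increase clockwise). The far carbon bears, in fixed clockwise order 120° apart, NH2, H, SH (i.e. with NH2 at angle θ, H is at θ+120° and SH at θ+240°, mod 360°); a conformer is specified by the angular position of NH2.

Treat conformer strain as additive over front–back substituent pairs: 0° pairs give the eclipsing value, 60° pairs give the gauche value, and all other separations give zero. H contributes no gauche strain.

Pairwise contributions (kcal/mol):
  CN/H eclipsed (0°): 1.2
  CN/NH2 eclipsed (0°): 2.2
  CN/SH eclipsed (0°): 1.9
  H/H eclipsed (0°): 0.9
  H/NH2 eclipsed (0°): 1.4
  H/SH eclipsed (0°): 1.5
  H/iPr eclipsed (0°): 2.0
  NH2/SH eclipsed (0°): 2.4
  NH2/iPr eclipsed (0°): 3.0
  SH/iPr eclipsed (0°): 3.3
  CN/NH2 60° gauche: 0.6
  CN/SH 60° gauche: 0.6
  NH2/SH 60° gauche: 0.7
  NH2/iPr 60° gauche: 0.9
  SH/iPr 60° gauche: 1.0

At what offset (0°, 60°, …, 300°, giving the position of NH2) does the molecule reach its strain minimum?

NH2 at 0° (eclipsed): iPr(0°)/NH2(0°) eclipsed 3.0; CN(120°)/H(120°) eclipsed 1.2; H(240°)/SH(240°) eclipsed 1.5 → 5.7 kcal/mol.
NH2 at 60° (staggered): iPr(0°)/NH2(60°) gauche 0.9; iPr(0°)/SH(300°) gauche 1.0; CN(120°)/NH2(60°) gauche 0.6 → 2.5 kcal/mol.
NH2 at 120° (eclipsed): iPr(0°)/SH(0°) eclipsed 3.3; CN(120°)/NH2(120°) eclipsed 2.2; H(240°)/H(240°) eclipsed 0.9 → 6.4 kcal/mol.
NH2 at 180° (staggered): iPr(0°)/SH(60°) gauche 1.0; CN(120°)/NH2(180°) gauche 0.6; CN(120°)/SH(60°) gauche 0.6 → 2.2 kcal/mol.
NH2 at 240° (eclipsed): iPr(0°)/H(0°) eclipsed 2.0; CN(120°)/SH(120°) eclipsed 1.9; H(240°)/NH2(240°) eclipsed 1.4 → 5.3 kcal/mol.
NH2 at 300° (staggered): iPr(0°)/NH2(300°) gauche 0.9; CN(120°)/SH(180°) gauche 0.6 → 1.5 kcal/mol.
The minimum (1.5 kcal/mol) occurs with NH2 at 300°.

300°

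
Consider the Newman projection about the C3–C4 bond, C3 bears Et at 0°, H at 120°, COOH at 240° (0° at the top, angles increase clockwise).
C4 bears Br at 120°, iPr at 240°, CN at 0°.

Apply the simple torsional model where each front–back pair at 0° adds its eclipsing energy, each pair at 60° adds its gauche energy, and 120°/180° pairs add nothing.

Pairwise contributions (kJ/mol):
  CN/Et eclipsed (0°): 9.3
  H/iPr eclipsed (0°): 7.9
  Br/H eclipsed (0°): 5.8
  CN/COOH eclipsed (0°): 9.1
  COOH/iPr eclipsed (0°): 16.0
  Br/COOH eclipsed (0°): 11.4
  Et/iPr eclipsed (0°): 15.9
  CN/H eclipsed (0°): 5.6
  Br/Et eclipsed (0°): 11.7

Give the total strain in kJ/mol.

This conformer (eclipsed): Et–CN eclipsed, H–Br eclipsed, COOH–iPr eclipsed; 9.3 + 5.8 + 16.0 = 31.1 kJ/mol.

31.1 kJ/mol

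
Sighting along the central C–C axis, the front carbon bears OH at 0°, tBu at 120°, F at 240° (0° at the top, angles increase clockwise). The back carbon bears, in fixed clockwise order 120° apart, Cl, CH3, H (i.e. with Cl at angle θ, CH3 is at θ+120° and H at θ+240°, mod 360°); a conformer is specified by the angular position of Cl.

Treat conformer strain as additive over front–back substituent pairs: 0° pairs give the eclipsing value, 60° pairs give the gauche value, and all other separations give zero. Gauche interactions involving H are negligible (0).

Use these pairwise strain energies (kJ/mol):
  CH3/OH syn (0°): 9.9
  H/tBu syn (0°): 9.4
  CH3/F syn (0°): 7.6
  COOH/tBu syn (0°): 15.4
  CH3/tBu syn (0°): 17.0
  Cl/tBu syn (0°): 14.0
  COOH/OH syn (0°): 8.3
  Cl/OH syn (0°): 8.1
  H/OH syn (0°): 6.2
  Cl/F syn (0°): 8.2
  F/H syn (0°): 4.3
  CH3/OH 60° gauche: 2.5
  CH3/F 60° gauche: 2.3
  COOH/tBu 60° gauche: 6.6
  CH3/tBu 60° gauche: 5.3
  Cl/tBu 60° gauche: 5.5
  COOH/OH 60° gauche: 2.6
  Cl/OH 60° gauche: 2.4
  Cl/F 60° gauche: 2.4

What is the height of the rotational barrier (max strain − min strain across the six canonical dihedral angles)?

Cl at 0° (eclipsed): OH–Cl eclipsed, tBu–CH3 eclipsed, F–H eclipsed; 8.1 + 17.0 + 4.3 = 29.4 kJ/mol.
Cl at 60° (staggered): OH–Cl gauche, tBu–Cl gauche, tBu–CH3 gauche, F–CH3 gauche; 2.4 + 5.5 + 5.3 + 2.3 = 15.5 kJ/mol.
Cl at 120° (eclipsed): OH–H eclipsed, tBu–Cl eclipsed, F–CH3 eclipsed; 6.2 + 14.0 + 7.6 = 27.8 kJ/mol.
Cl at 180° (staggered): OH–CH3 gauche, tBu–Cl gauche, F–Cl gauche, F–CH3 gauche; 2.5 + 5.5 + 2.4 + 2.3 = 12.7 kJ/mol.
Cl at 240° (eclipsed): OH–CH3 eclipsed, tBu–H eclipsed, F–Cl eclipsed; 9.9 + 9.4 + 8.2 = 27.5 kJ/mol.
Cl at 300° (staggered): OH–Cl gauche, OH–CH3 gauche, tBu–CH3 gauche, F–Cl gauche; 2.4 + 2.5 + 5.3 + 2.4 = 12.6 kJ/mol.
Max at 0° (29.4 kJ/mol), min at 300° (12.6 kJ/mol); barrier = 16.8 kJ/mol.

16.8 kJ/mol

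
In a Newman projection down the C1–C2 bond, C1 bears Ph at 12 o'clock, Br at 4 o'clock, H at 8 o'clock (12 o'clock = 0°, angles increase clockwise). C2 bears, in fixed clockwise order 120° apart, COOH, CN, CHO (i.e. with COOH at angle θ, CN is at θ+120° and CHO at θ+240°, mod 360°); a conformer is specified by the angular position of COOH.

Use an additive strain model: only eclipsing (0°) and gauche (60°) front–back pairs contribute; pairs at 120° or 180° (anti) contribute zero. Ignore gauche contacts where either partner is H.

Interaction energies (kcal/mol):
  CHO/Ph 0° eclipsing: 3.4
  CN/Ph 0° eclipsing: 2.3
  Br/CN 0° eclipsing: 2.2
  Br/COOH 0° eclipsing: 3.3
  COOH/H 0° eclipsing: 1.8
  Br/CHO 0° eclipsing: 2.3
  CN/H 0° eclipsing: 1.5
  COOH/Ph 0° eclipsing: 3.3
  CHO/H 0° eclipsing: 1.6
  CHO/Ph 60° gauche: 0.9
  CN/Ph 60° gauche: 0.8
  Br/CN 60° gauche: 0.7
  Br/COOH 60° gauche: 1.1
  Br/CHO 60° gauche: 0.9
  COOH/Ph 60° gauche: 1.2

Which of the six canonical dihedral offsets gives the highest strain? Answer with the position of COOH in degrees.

COOH at 0° (eclipsed): Ph–COOH eclipsed, Br–CN eclipsed, H–CHO eclipsed; 3.3 + 2.2 + 1.6 = 7.1 kcal/mol.
COOH at 60° (staggered): Ph–COOH gauche, Ph–CHO gauche, Br–COOH gauche, Br–CN gauche; 1.2 + 0.9 + 1.1 + 0.7 = 3.9 kcal/mol.
COOH at 120° (eclipsed): Ph–CHO eclipsed, Br–COOH eclipsed, H–CN eclipsed; 3.4 + 3.3 + 1.5 = 8.2 kcal/mol.
COOH at 180° (staggered): Ph–CN gauche, Ph–CHO gauche, Br–COOH gauche, Br–CHO gauche; 0.8 + 0.9 + 1.1 + 0.9 = 3.7 kcal/mol.
COOH at 240° (eclipsed): Ph–CN eclipsed, Br–CHO eclipsed, H–COOH eclipsed; 2.3 + 2.3 + 1.8 = 6.4 kcal/mol.
COOH at 300° (staggered): Ph–COOH gauche, Ph–CN gauche, Br–CN gauche, Br–CHO gauche; 1.2 + 0.8 + 0.7 + 0.9 = 3.6 kcal/mol.
The maximum (8.2 kcal/mol) occurs with COOH at 120°.

120°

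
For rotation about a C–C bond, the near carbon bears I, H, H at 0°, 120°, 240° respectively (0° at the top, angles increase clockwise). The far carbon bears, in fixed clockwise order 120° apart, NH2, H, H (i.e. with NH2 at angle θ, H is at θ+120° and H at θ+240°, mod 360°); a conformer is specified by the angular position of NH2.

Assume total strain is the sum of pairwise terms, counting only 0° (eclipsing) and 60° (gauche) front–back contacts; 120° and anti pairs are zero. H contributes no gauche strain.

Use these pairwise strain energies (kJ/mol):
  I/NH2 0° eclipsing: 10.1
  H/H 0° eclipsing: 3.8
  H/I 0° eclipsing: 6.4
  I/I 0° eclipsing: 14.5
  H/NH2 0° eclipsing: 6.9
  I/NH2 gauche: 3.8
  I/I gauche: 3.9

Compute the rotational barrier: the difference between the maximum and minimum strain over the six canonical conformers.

17.7 kJ/mol

NH2 at 0° (eclipsed): I–NH2 eclipsed, H–H eclipsed, H–H eclipsed; 10.1 + 3.8 + 3.8 = 17.7 kJ/mol.
NH2 at 60° (staggered): I–NH2 gauche; 3.8 = 3.8 kJ/mol.
NH2 at 120° (eclipsed): I–H eclipsed, H–NH2 eclipsed, H–H eclipsed; 6.4 + 6.9 + 3.8 = 17.1 kJ/mol.
NH2 at 180° (staggered): no non-H gauche contacts → 0.0 kJ/mol.
NH2 at 240° (eclipsed): I–H eclipsed, H–H eclipsed, H–NH2 eclipsed; 6.4 + 3.8 + 6.9 = 17.1 kJ/mol.
NH2 at 300° (staggered): I–NH2 gauche; 3.8 = 3.8 kJ/mol.
Max at 0° (17.7 kJ/mol), min at 180° (0.0 kJ/mol); barrier = 17.7 kJ/mol.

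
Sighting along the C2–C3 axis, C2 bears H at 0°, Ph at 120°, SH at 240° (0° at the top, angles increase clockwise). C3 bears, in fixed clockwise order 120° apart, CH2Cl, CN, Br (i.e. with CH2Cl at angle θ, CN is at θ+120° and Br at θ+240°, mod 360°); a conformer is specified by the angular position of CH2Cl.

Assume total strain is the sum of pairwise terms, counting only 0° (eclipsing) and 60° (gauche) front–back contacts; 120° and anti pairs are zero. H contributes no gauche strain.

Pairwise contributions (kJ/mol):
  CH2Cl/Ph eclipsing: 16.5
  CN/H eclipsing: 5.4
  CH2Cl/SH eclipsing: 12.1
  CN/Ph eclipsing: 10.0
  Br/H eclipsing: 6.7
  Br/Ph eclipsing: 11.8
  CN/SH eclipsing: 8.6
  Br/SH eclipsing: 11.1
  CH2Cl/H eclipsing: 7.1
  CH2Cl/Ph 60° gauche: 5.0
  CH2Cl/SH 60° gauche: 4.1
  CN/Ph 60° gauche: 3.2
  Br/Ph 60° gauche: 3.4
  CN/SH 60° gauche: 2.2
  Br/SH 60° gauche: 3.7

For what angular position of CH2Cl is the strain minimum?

60°

CH2Cl at 0° (eclipsed): H–CH2Cl eclipsed, Ph–CN eclipsed, SH–Br eclipsed; 7.1 + 10.0 + 11.1 = 28.2 kJ/mol.
CH2Cl at 60° (staggered): Ph–CH2Cl gauche, Ph–CN gauche, SH–CN gauche, SH–Br gauche; 5.0 + 3.2 + 2.2 + 3.7 = 14.1 kJ/mol.
CH2Cl at 120° (eclipsed): H–Br eclipsed, Ph–CH2Cl eclipsed, SH–CN eclipsed; 6.7 + 16.5 + 8.6 = 31.8 kJ/mol.
CH2Cl at 180° (staggered): Ph–CH2Cl gauche, Ph–Br gauche, SH–CH2Cl gauche, SH–CN gauche; 5.0 + 3.4 + 4.1 + 2.2 = 14.7 kJ/mol.
CH2Cl at 240° (eclipsed): H–CN eclipsed, Ph–Br eclipsed, SH–CH2Cl eclipsed; 5.4 + 11.8 + 12.1 = 29.3 kJ/mol.
CH2Cl at 300° (staggered): Ph–CN gauche, Ph–Br gauche, SH–CH2Cl gauche, SH–Br gauche; 3.2 + 3.4 + 4.1 + 3.7 = 14.4 kJ/mol.
The minimum (14.1 kJ/mol) occurs with CH2Cl at 60°.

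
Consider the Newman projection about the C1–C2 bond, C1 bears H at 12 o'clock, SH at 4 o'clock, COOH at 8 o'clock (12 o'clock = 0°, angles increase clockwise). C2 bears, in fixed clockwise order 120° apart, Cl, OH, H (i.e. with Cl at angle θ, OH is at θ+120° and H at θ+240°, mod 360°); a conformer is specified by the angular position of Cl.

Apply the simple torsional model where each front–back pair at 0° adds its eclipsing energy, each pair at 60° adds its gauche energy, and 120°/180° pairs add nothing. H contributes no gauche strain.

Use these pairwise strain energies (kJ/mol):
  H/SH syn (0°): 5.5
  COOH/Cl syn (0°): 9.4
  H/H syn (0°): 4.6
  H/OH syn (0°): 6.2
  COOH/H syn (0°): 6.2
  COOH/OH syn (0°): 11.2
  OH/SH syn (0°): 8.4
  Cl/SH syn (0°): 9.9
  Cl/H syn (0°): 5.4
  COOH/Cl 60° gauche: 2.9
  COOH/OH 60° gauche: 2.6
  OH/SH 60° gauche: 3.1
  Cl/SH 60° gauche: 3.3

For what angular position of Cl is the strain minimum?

Cl at 0° (eclipsed): H–Cl eclipsed, SH–OH eclipsed, COOH–H eclipsed; 5.4 + 8.4 + 6.2 = 20.0 kJ/mol.
Cl at 60° (staggered): SH–Cl gauche, SH–OH gauche, COOH–OH gauche; 3.3 + 3.1 + 2.6 = 9.0 kJ/mol.
Cl at 120° (eclipsed): H–H eclipsed, SH–Cl eclipsed, COOH–OH eclipsed; 4.6 + 9.9 + 11.2 = 25.7 kJ/mol.
Cl at 180° (staggered): SH–Cl gauche, COOH–Cl gauche, COOH–OH gauche; 3.3 + 2.9 + 2.6 = 8.8 kJ/mol.
Cl at 240° (eclipsed): H–OH eclipsed, SH–H eclipsed, COOH–Cl eclipsed; 6.2 + 5.5 + 9.4 = 21.1 kJ/mol.
Cl at 300° (staggered): SH–OH gauche, COOH–Cl gauche; 3.1 + 2.9 = 6.0 kJ/mol.
The minimum (6.0 kJ/mol) occurs with Cl at 300°.

300°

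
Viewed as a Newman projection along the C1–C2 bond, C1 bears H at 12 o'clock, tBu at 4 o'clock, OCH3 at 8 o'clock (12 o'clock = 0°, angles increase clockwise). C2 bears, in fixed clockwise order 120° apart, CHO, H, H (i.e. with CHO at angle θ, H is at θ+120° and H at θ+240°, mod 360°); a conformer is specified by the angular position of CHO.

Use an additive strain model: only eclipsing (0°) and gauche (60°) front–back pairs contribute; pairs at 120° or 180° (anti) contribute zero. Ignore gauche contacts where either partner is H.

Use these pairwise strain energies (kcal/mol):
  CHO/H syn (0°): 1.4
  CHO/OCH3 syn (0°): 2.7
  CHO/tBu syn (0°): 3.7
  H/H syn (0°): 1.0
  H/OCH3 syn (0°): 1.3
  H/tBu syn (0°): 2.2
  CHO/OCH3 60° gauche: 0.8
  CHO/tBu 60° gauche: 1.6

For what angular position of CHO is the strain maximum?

120°

CHO at 0° is eclipsed. H at 0° is eclipsed with CHO at 0° (1.4); tBu at 120° is eclipsed with H at 120° (2.2); OCH3 at 240° is eclipsed with H at 240° (1.3). Total 4.9 kcal/mol.
CHO at 60° is staggered. tBu at 120° is gauche with CHO at 60° (1.6). Total 1.6 kcal/mol.
CHO at 120° is eclipsed. H at 0° is eclipsed with H at 0° (1.0); tBu at 120° is eclipsed with CHO at 120° (3.7); OCH3 at 240° is eclipsed with H at 240° (1.3). Total 6.0 kcal/mol.
CHO at 180° is staggered. tBu at 120° is gauche with CHO at 180° (1.6); OCH3 at 240° is gauche with CHO at 180° (0.8). Total 2.4 kcal/mol.
CHO at 240° is eclipsed. H at 0° is eclipsed with H at 0° (1.0); tBu at 120° is eclipsed with H at 120° (2.2); OCH3 at 240° is eclipsed with CHO at 240° (2.7). Total 5.9 kcal/mol.
CHO at 300° is staggered. OCH3 at 240° is gauche with CHO at 300° (0.8). Total 0.8 kcal/mol.
The maximum (6.0 kcal/mol) occurs with CHO at 120°.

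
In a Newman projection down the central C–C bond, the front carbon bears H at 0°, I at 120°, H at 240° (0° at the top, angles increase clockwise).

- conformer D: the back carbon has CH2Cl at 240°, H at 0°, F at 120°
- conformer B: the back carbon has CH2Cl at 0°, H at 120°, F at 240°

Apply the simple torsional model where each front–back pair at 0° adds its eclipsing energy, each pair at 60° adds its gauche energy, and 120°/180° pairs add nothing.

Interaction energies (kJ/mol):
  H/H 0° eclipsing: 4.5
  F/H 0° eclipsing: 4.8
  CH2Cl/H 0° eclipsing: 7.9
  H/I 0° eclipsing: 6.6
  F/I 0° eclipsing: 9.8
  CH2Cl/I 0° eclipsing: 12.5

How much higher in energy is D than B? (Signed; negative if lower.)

+2.9 kJ/mol

D (eclipsed): H(0°)/H(0°) eclipsed 4.5; I(120°)/F(120°) eclipsed 9.8; H(240°)/CH2Cl(240°) eclipsed 7.9 → 22.2 kJ/mol.
B (eclipsed): H(0°)/CH2Cl(0°) eclipsed 7.9; I(120°)/H(120°) eclipsed 6.6; H(240°)/F(240°) eclipsed 4.8 → 19.3 kJ/mol.
E(D) − E(B) = 22.2 − 19.3 = +2.9 kJ/mol.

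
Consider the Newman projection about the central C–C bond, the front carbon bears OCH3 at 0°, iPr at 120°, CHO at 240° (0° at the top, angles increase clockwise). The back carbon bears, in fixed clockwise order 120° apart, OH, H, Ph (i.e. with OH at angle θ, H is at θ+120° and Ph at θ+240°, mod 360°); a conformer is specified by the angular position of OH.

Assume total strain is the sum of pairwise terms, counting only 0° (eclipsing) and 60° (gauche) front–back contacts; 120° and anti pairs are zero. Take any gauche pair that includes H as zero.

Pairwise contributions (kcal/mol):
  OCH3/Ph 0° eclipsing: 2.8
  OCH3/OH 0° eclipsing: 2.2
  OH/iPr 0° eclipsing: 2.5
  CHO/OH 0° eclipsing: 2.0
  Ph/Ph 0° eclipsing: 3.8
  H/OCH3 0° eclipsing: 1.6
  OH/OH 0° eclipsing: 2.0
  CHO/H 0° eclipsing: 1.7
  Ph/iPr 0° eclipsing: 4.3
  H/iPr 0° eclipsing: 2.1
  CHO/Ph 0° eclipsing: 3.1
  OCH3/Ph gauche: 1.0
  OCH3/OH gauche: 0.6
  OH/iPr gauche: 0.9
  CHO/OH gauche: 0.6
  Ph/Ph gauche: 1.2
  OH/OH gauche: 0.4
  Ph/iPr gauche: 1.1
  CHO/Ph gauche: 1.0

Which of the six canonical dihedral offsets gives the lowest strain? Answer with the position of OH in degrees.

300°

OH at 0° is eclipsed. OCH3 at 0° is eclipsed with OH at 0° (2.2); iPr at 120° is eclipsed with H at 120° (2.1); CHO at 240° is eclipsed with Ph at 240° (3.1). Total 7.4 kcal/mol.
OH at 60° is staggered. OCH3 at 0° is gauche with OH at 60° (0.6); OCH3 at 0° is gauche with Ph at 300° (1.0); iPr at 120° is gauche with OH at 60° (0.9); CHO at 240° is gauche with Ph at 300° (1.0). Total 3.5 kcal/mol.
OH at 120° is eclipsed. OCH3 at 0° is eclipsed with Ph at 0° (2.8); iPr at 120° is eclipsed with OH at 120° (2.5); CHO at 240° is eclipsed with H at 240° (1.7). Total 7.0 kcal/mol.
OH at 180° is staggered. OCH3 at 0° is gauche with Ph at 60° (1.0); iPr at 120° is gauche with OH at 180° (0.9); iPr at 120° is gauche with Ph at 60° (1.1); CHO at 240° is gauche with OH at 180° (0.6). Total 3.6 kcal/mol.
OH at 240° is eclipsed. OCH3 at 0° is eclipsed with H at 0° (1.6); iPr at 120° is eclipsed with Ph at 120° (4.3); CHO at 240° is eclipsed with OH at 240° (2.0). Total 7.9 kcal/mol.
OH at 300° is staggered. OCH3 at 0° is gauche with OH at 300° (0.6); iPr at 120° is gauche with Ph at 180° (1.1); CHO at 240° is gauche with OH at 300° (0.6); CHO at 240° is gauche with Ph at 180° (1.0). Total 3.3 kcal/mol.
The minimum (3.3 kcal/mol) occurs with OH at 300°.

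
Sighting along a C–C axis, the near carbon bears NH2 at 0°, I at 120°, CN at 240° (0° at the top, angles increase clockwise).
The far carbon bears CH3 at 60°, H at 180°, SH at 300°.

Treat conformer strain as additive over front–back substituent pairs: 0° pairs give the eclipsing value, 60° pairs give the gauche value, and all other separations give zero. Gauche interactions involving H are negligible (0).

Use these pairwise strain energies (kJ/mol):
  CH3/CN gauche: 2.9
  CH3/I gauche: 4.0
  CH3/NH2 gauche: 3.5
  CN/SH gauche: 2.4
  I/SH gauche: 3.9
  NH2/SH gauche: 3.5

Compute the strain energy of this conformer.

This conformer (staggered): NH2(0°)/CH3(60°) gauche 3.5; NH2(0°)/SH(300°) gauche 3.5; I(120°)/CH3(60°) gauche 4.0; CN(240°)/SH(300°) gauche 2.4 → 13.4 kJ/mol.

13.4 kJ/mol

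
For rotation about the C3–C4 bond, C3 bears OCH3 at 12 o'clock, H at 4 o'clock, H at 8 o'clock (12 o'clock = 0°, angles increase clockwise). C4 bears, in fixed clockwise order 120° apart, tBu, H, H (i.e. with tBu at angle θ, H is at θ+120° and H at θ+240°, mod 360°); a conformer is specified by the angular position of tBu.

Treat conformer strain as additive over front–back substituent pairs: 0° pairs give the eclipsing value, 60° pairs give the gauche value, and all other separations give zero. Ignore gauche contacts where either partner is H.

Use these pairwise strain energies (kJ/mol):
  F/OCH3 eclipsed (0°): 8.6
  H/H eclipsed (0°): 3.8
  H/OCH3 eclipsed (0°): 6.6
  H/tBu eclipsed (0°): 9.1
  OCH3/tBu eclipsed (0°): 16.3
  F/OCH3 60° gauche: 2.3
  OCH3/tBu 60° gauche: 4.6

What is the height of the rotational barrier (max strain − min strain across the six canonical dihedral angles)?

tBu at 0° (eclipsed): OCH3–tBu eclipsed, H–H eclipsed, H–H eclipsed; 16.3 + 3.8 + 3.8 = 23.9 kJ/mol.
tBu at 60° (staggered): OCH3–tBu gauche; 4.6 = 4.6 kJ/mol.
tBu at 120° (eclipsed): OCH3–H eclipsed, H–tBu eclipsed, H–H eclipsed; 6.6 + 9.1 + 3.8 = 19.5 kJ/mol.
tBu at 180° (staggered): no non-H gauche contacts → 0.0 kJ/mol.
tBu at 240° (eclipsed): OCH3–H eclipsed, H–H eclipsed, H–tBu eclipsed; 6.6 + 3.8 + 9.1 = 19.5 kJ/mol.
tBu at 300° (staggered): OCH3–tBu gauche; 4.6 = 4.6 kJ/mol.
Max at 0° (23.9 kJ/mol), min at 180° (0.0 kJ/mol); barrier = 23.9 kJ/mol.

23.9 kJ/mol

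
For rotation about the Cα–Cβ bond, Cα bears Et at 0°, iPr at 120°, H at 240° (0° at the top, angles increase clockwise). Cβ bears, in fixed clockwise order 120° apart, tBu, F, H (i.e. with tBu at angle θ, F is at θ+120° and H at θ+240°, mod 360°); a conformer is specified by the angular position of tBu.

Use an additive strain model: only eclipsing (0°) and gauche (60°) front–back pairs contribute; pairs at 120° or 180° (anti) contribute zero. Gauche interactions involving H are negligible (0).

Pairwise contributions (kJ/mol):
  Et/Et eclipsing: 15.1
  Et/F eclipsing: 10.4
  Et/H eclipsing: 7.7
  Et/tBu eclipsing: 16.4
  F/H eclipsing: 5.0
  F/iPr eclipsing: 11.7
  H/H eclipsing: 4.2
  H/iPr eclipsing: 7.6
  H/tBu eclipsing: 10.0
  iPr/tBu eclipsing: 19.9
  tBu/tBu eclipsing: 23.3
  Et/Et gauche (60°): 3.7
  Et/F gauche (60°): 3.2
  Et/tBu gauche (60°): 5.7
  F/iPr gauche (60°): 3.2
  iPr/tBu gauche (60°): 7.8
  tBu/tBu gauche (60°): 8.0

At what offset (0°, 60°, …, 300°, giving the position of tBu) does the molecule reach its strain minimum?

180°

tBu at 0° (eclipsed): Et–tBu eclipsed, iPr–F eclipsed, H–H eclipsed; 16.4 + 11.7 + 4.2 = 32.3 kJ/mol.
tBu at 60° (staggered): Et–tBu gauche, iPr–tBu gauche, iPr–F gauche; 5.7 + 7.8 + 3.2 = 16.7 kJ/mol.
tBu at 120° (eclipsed): Et–H eclipsed, iPr–tBu eclipsed, H–F eclipsed; 7.7 + 19.9 + 5.0 = 32.6 kJ/mol.
tBu at 180° (staggered): Et–F gauche, iPr–tBu gauche; 3.2 + 7.8 = 11.0 kJ/mol.
tBu at 240° (eclipsed): Et–F eclipsed, iPr–H eclipsed, H–tBu eclipsed; 10.4 + 7.6 + 10.0 = 28.0 kJ/mol.
tBu at 300° (staggered): Et–tBu gauche, Et–F gauche, iPr–F gauche; 5.7 + 3.2 + 3.2 = 12.1 kJ/mol.
The minimum (11.0 kJ/mol) occurs with tBu at 180°.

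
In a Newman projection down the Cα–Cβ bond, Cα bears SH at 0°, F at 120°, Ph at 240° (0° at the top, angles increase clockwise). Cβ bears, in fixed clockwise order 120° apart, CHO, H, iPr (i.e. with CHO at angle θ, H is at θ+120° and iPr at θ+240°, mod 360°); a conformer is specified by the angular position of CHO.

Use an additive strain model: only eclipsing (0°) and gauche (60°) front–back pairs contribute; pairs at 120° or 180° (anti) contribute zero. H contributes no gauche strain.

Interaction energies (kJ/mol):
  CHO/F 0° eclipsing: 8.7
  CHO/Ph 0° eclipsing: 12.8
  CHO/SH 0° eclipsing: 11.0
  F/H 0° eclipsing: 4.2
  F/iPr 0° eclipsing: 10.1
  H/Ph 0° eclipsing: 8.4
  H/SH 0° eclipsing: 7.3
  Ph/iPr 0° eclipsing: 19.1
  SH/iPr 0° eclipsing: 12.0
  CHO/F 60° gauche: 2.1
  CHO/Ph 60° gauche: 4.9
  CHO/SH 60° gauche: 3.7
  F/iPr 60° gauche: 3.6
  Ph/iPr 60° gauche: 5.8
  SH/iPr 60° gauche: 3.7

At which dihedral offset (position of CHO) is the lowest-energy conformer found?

180°

CHO at 0° (eclipsed): SH(0°)/CHO(0°) eclipsed 11.0; F(120°)/H(120°) eclipsed 4.2; Ph(240°)/iPr(240°) eclipsed 19.1 → 34.3 kJ/mol.
CHO at 60° (staggered): SH(0°)/CHO(60°) gauche 3.7; SH(0°)/iPr(300°) gauche 3.7; F(120°)/CHO(60°) gauche 2.1; Ph(240°)/iPr(300°) gauche 5.8 → 15.3 kJ/mol.
CHO at 120° (eclipsed): SH(0°)/iPr(0°) eclipsed 12.0; F(120°)/CHO(120°) eclipsed 8.7; Ph(240°)/H(240°) eclipsed 8.4 → 29.1 kJ/mol.
CHO at 180° (staggered): SH(0°)/iPr(60°) gauche 3.7; F(120°)/CHO(180°) gauche 2.1; F(120°)/iPr(60°) gauche 3.6; Ph(240°)/CHO(180°) gauche 4.9 → 14.3 kJ/mol.
CHO at 240° (eclipsed): SH(0°)/H(0°) eclipsed 7.3; F(120°)/iPr(120°) eclipsed 10.1; Ph(240°)/CHO(240°) eclipsed 12.8 → 30.2 kJ/mol.
CHO at 300° (staggered): SH(0°)/CHO(300°) gauche 3.7; F(120°)/iPr(180°) gauche 3.6; Ph(240°)/CHO(300°) gauche 4.9; Ph(240°)/iPr(180°) gauche 5.8 → 18.0 kJ/mol.
The minimum (14.3 kJ/mol) occurs with CHO at 180°.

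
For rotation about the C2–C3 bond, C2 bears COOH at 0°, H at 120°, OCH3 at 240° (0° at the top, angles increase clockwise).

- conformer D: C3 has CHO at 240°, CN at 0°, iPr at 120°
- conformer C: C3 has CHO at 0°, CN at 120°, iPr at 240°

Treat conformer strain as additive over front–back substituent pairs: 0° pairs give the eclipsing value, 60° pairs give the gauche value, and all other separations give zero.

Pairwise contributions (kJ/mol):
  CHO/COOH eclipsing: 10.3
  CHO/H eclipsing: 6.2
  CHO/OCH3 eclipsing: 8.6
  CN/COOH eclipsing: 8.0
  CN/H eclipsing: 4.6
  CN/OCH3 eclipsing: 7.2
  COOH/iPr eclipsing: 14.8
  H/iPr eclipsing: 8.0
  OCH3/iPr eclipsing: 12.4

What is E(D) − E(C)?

-2.7 kJ/mol

D (eclipsed): COOH(0°)/CN(0°) eclipsed 8.0; H(120°)/iPr(120°) eclipsed 8.0; OCH3(240°)/CHO(240°) eclipsed 8.6 → 24.6 kJ/mol.
C (eclipsed): COOH(0°)/CHO(0°) eclipsed 10.3; H(120°)/CN(120°) eclipsed 4.6; OCH3(240°)/iPr(240°) eclipsed 12.4 → 27.3 kJ/mol.
E(D) − E(C) = 24.6 − 27.3 = -2.7 kJ/mol.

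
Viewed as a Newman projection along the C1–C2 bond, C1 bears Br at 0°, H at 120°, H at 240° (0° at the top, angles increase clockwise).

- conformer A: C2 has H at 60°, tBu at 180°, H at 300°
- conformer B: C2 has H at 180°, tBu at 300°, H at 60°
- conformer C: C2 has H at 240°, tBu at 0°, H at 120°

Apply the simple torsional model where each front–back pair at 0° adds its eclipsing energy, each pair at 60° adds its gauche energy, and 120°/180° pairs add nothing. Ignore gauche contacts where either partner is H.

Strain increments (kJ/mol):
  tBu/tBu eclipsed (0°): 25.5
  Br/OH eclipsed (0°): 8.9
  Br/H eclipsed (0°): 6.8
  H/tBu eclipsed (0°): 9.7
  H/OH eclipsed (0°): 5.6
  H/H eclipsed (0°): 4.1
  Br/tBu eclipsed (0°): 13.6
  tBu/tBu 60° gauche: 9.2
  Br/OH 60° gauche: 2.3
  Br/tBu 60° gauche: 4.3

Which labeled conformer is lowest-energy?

A

A (staggered): no non-H gauche contacts → 0.0 kJ/mol.
B (staggered): Br–tBu gauche; 4.3 = 4.3 kJ/mol.
C (eclipsed): Br–tBu eclipsed, H–H eclipsed, H–H eclipsed; 13.6 + 4.1 + 4.1 = 21.8 kJ/mol.
A has the lowest total (0.0 kJ/mol).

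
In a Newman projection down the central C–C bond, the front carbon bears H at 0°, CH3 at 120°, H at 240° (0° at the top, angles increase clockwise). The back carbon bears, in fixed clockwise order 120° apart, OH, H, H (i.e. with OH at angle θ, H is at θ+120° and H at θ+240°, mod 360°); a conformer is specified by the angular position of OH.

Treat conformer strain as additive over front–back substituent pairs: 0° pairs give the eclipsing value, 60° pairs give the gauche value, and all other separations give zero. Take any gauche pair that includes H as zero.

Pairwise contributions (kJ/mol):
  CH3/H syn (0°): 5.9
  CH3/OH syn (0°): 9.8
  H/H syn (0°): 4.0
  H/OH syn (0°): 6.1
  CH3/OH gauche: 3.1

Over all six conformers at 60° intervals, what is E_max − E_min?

OH at 0° (eclipsed): H–OH eclipsed, CH3–H eclipsed, H–H eclipsed; 6.1 + 5.9 + 4.0 = 16.0 kJ/mol.
OH at 60° (staggered): CH3–OH gauche; 3.1 = 3.1 kJ/mol.
OH at 120° (eclipsed): H–H eclipsed, CH3–OH eclipsed, H–H eclipsed; 4.0 + 9.8 + 4.0 = 17.8 kJ/mol.
OH at 180° (staggered): CH3–OH gauche; 3.1 = 3.1 kJ/mol.
OH at 240° (eclipsed): H–H eclipsed, CH3–H eclipsed, H–OH eclipsed; 4.0 + 5.9 + 6.1 = 16.0 kJ/mol.
OH at 300° (staggered): no non-H gauche contacts → 0.0 kJ/mol.
Max at 120° (17.8 kJ/mol), min at 300° (0.0 kJ/mol); barrier = 17.8 kJ/mol.

17.8 kJ/mol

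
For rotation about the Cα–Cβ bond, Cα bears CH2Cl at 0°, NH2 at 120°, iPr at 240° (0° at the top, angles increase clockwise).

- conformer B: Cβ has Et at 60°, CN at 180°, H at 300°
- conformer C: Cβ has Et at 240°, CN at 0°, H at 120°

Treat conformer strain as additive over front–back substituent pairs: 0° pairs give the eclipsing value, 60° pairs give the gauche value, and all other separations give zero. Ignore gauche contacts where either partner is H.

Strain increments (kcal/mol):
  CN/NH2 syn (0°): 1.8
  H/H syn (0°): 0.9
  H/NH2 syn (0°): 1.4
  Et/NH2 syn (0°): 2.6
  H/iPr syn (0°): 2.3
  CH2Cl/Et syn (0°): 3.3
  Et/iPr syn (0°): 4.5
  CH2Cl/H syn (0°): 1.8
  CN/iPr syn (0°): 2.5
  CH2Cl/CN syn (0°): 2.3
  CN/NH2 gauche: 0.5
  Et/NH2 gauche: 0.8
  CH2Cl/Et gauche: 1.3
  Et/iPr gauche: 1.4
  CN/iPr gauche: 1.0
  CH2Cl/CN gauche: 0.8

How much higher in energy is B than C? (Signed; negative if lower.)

-4.6 kcal/mol

B (staggered): CH2Cl–Et gauche, NH2–Et gauche, NH2–CN gauche, iPr–CN gauche; 1.3 + 0.8 + 0.5 + 1.0 = 3.6 kcal/mol.
C (eclipsed): CH2Cl–CN eclipsed, NH2–H eclipsed, iPr–Et eclipsed; 2.3 + 1.4 + 4.5 = 8.2 kcal/mol.
E(B) − E(C) = 3.6 − 8.2 = -4.6 kcal/mol.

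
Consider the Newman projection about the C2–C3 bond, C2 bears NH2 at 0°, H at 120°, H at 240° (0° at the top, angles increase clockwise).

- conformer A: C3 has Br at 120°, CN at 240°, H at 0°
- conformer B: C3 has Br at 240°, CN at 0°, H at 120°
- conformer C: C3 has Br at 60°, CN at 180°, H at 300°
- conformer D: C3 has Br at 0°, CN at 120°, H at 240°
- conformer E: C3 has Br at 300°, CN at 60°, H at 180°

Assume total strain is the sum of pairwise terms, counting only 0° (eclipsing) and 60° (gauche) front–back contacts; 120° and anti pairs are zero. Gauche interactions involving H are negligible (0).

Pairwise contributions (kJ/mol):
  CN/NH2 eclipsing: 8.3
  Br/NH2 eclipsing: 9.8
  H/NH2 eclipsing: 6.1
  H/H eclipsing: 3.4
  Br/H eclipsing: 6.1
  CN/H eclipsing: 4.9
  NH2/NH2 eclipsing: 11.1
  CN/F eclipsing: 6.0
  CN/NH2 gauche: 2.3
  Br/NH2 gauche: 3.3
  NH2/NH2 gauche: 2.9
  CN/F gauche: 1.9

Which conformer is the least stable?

A is eclipsed. NH2 at 0° is eclipsed with H at 0° (6.1); H at 120° is eclipsed with Br at 120° (6.1); H at 240° is eclipsed with CN at 240° (4.9). Total 17.1 kJ/mol.
B is eclipsed. NH2 at 0° is eclipsed with CN at 0° (8.3); H at 120° is eclipsed with H at 120° (3.4); H at 240° is eclipsed with Br at 240° (6.1). Total 17.8 kJ/mol.
C is staggered. NH2 at 0° is gauche with Br at 60° (3.3). Total 3.3 kJ/mol.
D is eclipsed. NH2 at 0° is eclipsed with Br at 0° (9.8); H at 120° is eclipsed with CN at 120° (4.9); H at 240° is eclipsed with H at 240° (3.4). Total 18.1 kJ/mol.
E is staggered. NH2 at 0° is gauche with Br at 300° (3.3); NH2 at 0° is gauche with CN at 60° (2.3). Total 5.6 kJ/mol.
D has the highest total (18.1 kJ/mol).

D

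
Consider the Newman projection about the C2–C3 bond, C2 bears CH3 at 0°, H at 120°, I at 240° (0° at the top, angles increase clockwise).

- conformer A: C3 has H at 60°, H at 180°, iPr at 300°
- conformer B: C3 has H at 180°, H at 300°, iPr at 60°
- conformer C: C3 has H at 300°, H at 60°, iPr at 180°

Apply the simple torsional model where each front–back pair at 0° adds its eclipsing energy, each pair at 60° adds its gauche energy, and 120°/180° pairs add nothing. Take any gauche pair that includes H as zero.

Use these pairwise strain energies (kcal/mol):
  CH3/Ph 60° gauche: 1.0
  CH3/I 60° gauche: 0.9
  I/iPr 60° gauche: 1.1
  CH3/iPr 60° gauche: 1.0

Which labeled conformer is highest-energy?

A

A (staggered): CH3–iPr gauche, I–iPr gauche; 1.0 + 1.1 = 2.1 kcal/mol.
B (staggered): CH3–iPr gauche; 1.0 = 1.0 kcal/mol.
C (staggered): I–iPr gauche; 1.1 = 1.1 kcal/mol.
A has the highest total (2.1 kcal/mol).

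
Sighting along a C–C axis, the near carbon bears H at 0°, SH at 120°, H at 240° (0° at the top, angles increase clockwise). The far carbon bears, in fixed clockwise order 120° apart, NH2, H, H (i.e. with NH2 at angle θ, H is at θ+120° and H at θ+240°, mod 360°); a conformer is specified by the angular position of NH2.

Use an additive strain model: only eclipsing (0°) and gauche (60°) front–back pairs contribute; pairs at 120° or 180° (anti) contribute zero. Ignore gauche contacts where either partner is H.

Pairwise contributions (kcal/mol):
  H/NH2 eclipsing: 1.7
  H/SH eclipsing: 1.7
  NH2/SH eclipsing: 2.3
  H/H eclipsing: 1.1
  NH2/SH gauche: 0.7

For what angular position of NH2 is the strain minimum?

NH2 at 0° (eclipsed): H(0°)/NH2(0°) eclipsed 1.7; SH(120°)/H(120°) eclipsed 1.7; H(240°)/H(240°) eclipsed 1.1 → 4.5 kcal/mol.
NH2 at 60° (staggered): SH(120°)/NH2(60°) gauche 0.7 → 0.7 kcal/mol.
NH2 at 120° (eclipsed): H(0°)/H(0°) eclipsed 1.1; SH(120°)/NH2(120°) eclipsed 2.3; H(240°)/H(240°) eclipsed 1.1 → 4.5 kcal/mol.
NH2 at 180° (staggered): SH(120°)/NH2(180°) gauche 0.7 → 0.7 kcal/mol.
NH2 at 240° (eclipsed): H(0°)/H(0°) eclipsed 1.1; SH(120°)/H(120°) eclipsed 1.7; H(240°)/NH2(240°) eclipsed 1.7 → 4.5 kcal/mol.
NH2 at 300° (staggered): no non-H gauche contacts → 0.0 kcal/mol.
The minimum (0.0 kcal/mol) occurs with NH2 at 300°.

300°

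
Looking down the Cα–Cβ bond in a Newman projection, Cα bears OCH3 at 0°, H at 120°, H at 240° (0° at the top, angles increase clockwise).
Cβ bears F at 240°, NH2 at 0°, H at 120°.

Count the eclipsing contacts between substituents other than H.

1

Non-H eclipsing pairs: OCH3(0°)/NH2(0°) — 1 interaction.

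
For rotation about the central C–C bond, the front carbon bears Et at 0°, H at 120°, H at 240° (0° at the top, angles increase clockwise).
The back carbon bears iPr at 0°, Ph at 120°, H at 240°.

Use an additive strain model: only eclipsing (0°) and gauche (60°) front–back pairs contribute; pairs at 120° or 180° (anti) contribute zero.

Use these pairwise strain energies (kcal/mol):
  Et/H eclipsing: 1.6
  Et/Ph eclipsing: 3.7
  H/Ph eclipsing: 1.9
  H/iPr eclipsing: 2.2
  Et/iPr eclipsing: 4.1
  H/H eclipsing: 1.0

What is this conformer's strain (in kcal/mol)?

This conformer (eclipsed): Et(0°)/iPr(0°) eclipsed 4.1; H(120°)/Ph(120°) eclipsed 1.9; H(240°)/H(240°) eclipsed 1.0 → 7.0 kcal/mol.

7.0 kcal/mol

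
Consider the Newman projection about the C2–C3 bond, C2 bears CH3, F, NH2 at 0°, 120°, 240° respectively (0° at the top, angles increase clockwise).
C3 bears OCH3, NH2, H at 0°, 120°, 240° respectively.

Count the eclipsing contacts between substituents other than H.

2

Non-H eclipsing pairs: CH3(0°)/OCH3(0°); F(120°)/NH2(120°) — 2 interactions.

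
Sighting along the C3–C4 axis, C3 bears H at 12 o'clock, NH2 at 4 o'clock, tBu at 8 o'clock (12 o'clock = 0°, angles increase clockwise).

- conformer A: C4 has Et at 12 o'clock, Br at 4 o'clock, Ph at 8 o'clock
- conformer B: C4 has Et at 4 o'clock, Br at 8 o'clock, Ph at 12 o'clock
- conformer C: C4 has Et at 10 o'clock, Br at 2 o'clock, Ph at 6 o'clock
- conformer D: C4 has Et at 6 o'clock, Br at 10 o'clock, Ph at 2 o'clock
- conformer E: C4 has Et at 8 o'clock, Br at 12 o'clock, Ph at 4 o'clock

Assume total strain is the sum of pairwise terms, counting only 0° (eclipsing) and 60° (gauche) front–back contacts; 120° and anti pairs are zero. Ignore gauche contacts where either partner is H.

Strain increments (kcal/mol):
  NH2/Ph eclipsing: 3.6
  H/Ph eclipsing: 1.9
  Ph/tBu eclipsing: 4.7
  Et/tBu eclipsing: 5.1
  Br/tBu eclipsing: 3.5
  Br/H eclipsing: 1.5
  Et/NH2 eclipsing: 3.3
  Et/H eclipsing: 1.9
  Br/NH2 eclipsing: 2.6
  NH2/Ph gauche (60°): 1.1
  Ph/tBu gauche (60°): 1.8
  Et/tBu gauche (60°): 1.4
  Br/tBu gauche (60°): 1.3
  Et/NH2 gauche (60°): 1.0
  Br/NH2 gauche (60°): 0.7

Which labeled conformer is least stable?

E

A (eclipsed): H–Et eclipsed, NH2–Br eclipsed, tBu–Ph eclipsed; 1.9 + 2.6 + 4.7 = 9.2 kcal/mol.
B (eclipsed): H–Ph eclipsed, NH2–Et eclipsed, tBu–Br eclipsed; 1.9 + 3.3 + 3.5 = 8.7 kcal/mol.
C (staggered): NH2–Br gauche, NH2–Ph gauche, tBu–Et gauche, tBu–Ph gauche; 0.7 + 1.1 + 1.4 + 1.8 = 5.0 kcal/mol.
D (staggered): NH2–Et gauche, NH2–Ph gauche, tBu–Et gauche, tBu–Br gauche; 1.0 + 1.1 + 1.4 + 1.3 = 4.8 kcal/mol.
E (eclipsed): H–Br eclipsed, NH2–Ph eclipsed, tBu–Et eclipsed; 1.5 + 3.6 + 5.1 = 10.2 kcal/mol.
E has the highest total (10.2 kcal/mol).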